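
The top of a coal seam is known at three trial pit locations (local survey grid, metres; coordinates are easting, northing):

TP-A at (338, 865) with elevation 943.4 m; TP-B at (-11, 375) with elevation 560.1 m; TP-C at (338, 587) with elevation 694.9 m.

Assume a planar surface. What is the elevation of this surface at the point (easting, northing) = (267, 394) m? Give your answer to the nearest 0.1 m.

Let the plane be z = a·easting + b·northing + c.
TP-B−TP-A: −349a − 490b = −383.3;  TP-C−TP-A: 0a − 278b = −248.5.
Solving gives a = −0.15674, b = 0.89388.
Then c = 943.4 − a·338 − b·865 = 223.17.
At (267, 394): z = −41.9 + 352.2 + 223.17 = 533.5 m.

533.5 m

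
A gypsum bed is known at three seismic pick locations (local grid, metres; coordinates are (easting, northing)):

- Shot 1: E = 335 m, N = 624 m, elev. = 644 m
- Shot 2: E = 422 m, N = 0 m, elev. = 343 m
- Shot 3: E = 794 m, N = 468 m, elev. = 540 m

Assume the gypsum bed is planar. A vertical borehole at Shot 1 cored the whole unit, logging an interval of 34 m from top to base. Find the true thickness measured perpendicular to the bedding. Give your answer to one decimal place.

Two edge vectors: Shot 1→Shot 2 = (87, -624, -301), Shot 1→Shot 3 = (459, -156, -104).
Normal n = (Shot 1→Shot 2) × (Shot 1→Shot 3) = (17940, -129111, 272844).
So ∂z/∂E = −n_x/n_z = −0.06575 and ∂z/∂N = −n_y/n_z = 0.47320.
|∇z| = √(a²+b²) = 0.47775, so dip δ = arctan(0.47775) = 25.54°.
True thickness = vertical thickness × cos δ = 34 × cos 25.54° = 30.7 m.

30.7 m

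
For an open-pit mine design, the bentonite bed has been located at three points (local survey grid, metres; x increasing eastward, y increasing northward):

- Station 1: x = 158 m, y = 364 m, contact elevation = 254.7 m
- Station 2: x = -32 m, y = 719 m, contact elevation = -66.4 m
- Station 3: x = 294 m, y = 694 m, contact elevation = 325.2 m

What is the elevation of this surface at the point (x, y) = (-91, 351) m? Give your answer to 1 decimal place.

Two edge vectors: Station 1→Station 2 = (-190, 355, -321.1), Station 1→Station 3 = (136, 330, 70.5).
Normal n = (Station 1→Station 2) × (Station 1→Station 3) = (130990.5, -30274.6, -110980).
So ∂z/∂x = −n_x/n_z = 1.18031 and ∂z/∂y = −n_y/n_z = −0.27279.
Intercept c from Station 1: 254.7 − 186.49 + 99.30 = 167.51.
At (-91, 351): z = −107.4 − 95.8 + 167.51 = -35.7 m.

-35.7 m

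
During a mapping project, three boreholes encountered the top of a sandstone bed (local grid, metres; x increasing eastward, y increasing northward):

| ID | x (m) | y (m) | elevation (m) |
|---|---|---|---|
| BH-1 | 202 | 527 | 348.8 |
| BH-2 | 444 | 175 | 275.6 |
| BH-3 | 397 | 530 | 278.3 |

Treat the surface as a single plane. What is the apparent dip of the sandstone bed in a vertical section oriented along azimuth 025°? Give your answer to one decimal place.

Two edge vectors: BH-1→BH-2 = (242, -352, -73.2), BH-1→BH-3 = (195, 3, -70.5).
Normal n = (BH-1→BH-2) × (BH-1→BH-3) = (25035.6, 2787, 69366).
So ∂z/∂x = −n_x/n_z = −0.36092 and ∂z/∂y = −n_y/n_z = −0.04018.
Unit vector along 025° is (sin 25°, cos 25°) = (0.4226, 0.9063).
Slope in that direction = a·(0.4226) + b·(0.9063) = −0.18895.
Apparent dip = arctan|0.18895| = 10.7° (true dip is 20.0°, so apparent ≤ true as expected).

10.7°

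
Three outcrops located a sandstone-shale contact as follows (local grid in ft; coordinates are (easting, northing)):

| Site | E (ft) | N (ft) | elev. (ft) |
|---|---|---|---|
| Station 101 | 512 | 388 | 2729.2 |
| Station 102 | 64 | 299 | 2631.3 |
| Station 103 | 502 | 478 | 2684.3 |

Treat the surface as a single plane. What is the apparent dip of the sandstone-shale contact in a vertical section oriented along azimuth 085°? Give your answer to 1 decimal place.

Two edge vectors: Station 101→Station 102 = (-448, -89, -97.9), Station 101→Station 103 = (-10, 90, -44.9).
Normal n = (Station 101→Station 102) × (Station 101→Station 103) = (12807.1, -19136.2, -41210).
So ∂z/∂E = −n_x/n_z = 0.31078 and ∂z/∂N = −n_y/n_z = −0.46436.
Unit vector along 085° is (sin 85°, cos 85°) = (0.9962, 0.0872).
Slope in that direction = a·(0.9962) + b·(0.0872) = 0.26912.
Apparent dip = arctan|0.26912| = 15.1° (true dip is 29.2°, so apparent ≤ true as expected).

15.1°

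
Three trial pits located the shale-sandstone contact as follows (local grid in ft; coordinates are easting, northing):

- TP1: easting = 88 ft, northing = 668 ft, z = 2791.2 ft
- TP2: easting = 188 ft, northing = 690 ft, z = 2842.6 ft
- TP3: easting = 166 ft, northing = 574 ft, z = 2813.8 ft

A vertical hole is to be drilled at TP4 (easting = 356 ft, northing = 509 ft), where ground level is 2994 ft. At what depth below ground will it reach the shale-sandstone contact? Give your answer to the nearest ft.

99 ft

Two edge vectors: TP1→TP2 = (100, 22, 51.4), TP1→TP3 = (78, -94, 22.6).
Normal n = (TP1→TP2) × (TP1→TP3) = (5328.8, 1749.2, -11116).
So ∂z/∂easting = −n_x/n_z = 0.47938 and ∂z/∂northing = −n_y/n_z = 0.15736.
Intercept c from TP1: 2791.2 − 42.19 − 105.12 = 2643.90.
At (356, 509): z_contact = 170.7 + 80.1 + 2643.90 = 2894.7 ft.
Depth below ground = 2994 − 2894.7 = 99 ft.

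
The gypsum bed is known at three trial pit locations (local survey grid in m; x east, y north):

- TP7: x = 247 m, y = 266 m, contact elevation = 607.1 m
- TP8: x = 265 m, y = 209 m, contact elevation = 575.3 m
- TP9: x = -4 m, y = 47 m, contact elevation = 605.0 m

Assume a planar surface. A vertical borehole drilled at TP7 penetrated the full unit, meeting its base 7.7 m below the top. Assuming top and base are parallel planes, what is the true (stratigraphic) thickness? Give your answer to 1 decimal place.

Let the plane be z = a·x + b·y + c.
TP8−TP7: 18a − 57b = −31.8;  TP9−TP7: −251a − 219b = −2.1.
Solving gives a = −0.37506, b = 0.43945.
|∇z| = √(a²+b²) = 0.57775, so dip δ = arctan(0.57775) = 30.02°.
True thickness = vertical thickness × cos δ = 7.7 × cos 30.02° = 6.7 m.

6.7 m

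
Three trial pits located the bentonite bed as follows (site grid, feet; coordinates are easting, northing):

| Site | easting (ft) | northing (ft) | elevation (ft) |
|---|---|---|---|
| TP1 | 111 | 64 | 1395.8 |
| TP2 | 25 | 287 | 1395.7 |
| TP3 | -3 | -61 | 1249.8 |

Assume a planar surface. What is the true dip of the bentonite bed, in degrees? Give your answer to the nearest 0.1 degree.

Let the plane be z = a·easting + b·northing + c.
TP2−TP1: −86a + 223b = −0.1;  TP3−TP1: −114a − 125b = −146.
Solving gives a = 0.90043, b = 0.34680.
Gradient magnitude |∇z| = √(a² + b²) = √(0.81078 + 0.12027) = 0.96491.
True dip = arctan(0.96491) = 44.0°, dipping toward WSW (azimuth ≈ 249°).

44.0°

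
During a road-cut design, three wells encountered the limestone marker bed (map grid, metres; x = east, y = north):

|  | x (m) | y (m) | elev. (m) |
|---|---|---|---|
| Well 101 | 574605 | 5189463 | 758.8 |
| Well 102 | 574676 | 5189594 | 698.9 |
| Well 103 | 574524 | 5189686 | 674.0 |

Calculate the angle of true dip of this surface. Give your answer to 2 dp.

22.78°

Two edge vectors: Well 101→Well 102 = (71, 131, -59.9), Well 101→Well 103 = (-81, 223, -84.8).
Normal n = (Well 101→Well 102) × (Well 101→Well 103) = (2248.9, 10872.7, 26444).
So ∂z/∂x = −n_x/n_z = −0.08504 and ∂z/∂y = −n_y/n_z = −0.41116.
Gradient magnitude |∇z| = √(a² + b²) = √(0.00723 + 0.16905) = 0.41986.
True dip = arctan(0.41986) = 22.78°, dipping toward NNE (azimuth ≈ 012°).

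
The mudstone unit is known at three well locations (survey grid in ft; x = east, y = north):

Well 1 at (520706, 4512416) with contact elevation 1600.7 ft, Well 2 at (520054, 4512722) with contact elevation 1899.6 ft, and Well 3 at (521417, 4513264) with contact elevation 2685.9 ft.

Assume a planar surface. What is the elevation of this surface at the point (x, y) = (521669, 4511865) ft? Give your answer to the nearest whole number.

Let the plane be z = a·x + b·y + c.
Well 2−Well 1: −652a + 306b = 298.9;  Well 3−Well 1: 711a + 848b = 1085.2.
Solving gives a = 0.10202190, b = 1.19417739.
Then c = 1600.7 − a·520706 − b·4512416 = −5440147.88.
At (521669, 4511865): z = 53221.7 + 5387967.2 − 5440147.88 = 1041.0 ft.

1041 ft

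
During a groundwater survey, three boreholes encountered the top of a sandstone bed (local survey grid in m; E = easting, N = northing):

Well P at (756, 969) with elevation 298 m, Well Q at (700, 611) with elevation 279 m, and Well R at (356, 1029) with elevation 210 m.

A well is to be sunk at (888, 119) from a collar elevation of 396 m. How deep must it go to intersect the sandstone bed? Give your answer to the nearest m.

Let the plane be z = a·E + b·N + c.
Well Q−Well P: −56a − 358b = −19;  Well R−Well P: −400a + 60b = −88.
Solving gives a = 0.22273, b = 0.01823.
Then c = 298 − a·756 − b·969 = 111.95.
At (888, 119): z_contact = 197.8 + 2.2 + 111.95 = 311.9 m.
Depth below ground = 396 − 311.9 = 84 m.

84 m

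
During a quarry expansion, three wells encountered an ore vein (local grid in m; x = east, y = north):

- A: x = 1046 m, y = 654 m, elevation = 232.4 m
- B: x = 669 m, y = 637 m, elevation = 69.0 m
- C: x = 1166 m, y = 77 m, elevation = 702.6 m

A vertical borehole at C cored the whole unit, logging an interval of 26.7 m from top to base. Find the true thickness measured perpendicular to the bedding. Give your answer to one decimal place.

Two edge vectors: A→B = (-377, -17, -163.4), A→C = (120, -577, 470.2).
Normal n = (A→B) × (A→C) = (-102275.2, 157657.4, 219569).
So ∂z/∂x = −n_x/n_z = 0.46580 and ∂z/∂y = −n_y/n_z = −0.71803.
|∇z| = √(a²+b²) = 0.85588, so dip δ = arctan(0.85588) = 40.56°.
True thickness = vertical thickness × cos δ = 26.7 × cos 40.56° = 20.3 m.

20.3 m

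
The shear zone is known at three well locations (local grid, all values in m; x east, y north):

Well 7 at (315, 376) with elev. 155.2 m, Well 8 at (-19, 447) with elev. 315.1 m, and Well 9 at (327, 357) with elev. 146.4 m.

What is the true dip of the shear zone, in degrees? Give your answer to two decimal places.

Two edge vectors: Well 7→Well 8 = (-334, 71, 159.9), Well 7→Well 9 = (12, -19, -8.8).
Normal n = (Well 7→Well 8) × (Well 7→Well 9) = (2413.3, -1020.4, 5494).
So ∂z/∂x = −n_x/n_z = −0.43926 and ∂z/∂y = −n_y/n_z = 0.18573.
Gradient magnitude |∇z| = √(a² + b²) = √(0.19295 + 0.03450) = 0.47691.
True dip = arctan(0.47691) = 25.50°, dipping toward ESE (azimuth ≈ 113°).

25.50°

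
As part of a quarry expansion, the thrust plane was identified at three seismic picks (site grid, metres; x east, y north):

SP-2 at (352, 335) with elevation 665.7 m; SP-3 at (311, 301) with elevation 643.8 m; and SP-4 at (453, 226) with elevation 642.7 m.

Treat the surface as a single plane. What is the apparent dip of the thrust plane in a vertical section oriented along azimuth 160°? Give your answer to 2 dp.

Let the plane be z = a·x + b·y + c.
SP-3−SP-2: −41a − 34b = −21.9;  SP-4−SP-2: 101a − 109b = −23.
Solving gives a = 0.20310, b = 0.39920.
Unit vector along 160° is (sin 160°, cos 160°) = (0.3420, -0.9397).
Slope in that direction = a·(0.3420) + b·(-0.9397) = −0.30566.
Apparent dip = arctan|0.30566| = 17.00° (true dip is 24.1°, so apparent ≤ true as expected).

17.00°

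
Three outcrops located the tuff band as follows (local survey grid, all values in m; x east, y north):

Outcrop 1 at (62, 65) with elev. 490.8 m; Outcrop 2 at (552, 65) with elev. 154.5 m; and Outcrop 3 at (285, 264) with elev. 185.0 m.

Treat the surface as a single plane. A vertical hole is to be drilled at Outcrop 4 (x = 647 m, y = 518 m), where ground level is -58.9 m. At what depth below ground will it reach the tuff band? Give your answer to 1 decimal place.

199.5 m

Two edge vectors: Outcrop 1→Outcrop 2 = (490, 0, -336.3), Outcrop 1→Outcrop 3 = (223, 199, -305.8).
Normal n = (Outcrop 1→Outcrop 2) × (Outcrop 1→Outcrop 3) = (66923.7, 74847.1, 97510).
So ∂z/∂x = −n_x/n_z = −0.68633 and ∂z/∂y = −n_y/n_z = −0.76758.
Intercept c from Outcrop 1: 490.8 + 42.55 + 49.89 = 583.25.
At (647, 518): z_contact = −444.05 − 397.61 + 583.25 = -258.42 m.
Depth below ground = -58.9 − (-258.42) = 199.5 m.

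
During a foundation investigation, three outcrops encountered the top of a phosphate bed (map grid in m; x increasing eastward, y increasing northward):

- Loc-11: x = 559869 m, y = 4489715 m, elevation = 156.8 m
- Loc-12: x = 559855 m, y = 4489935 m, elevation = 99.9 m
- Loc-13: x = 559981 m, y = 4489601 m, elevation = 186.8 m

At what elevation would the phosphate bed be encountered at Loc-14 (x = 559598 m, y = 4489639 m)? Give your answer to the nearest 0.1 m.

Two edge vectors: Loc-11→Loc-12 = (-14, 220, -56.9), Loc-11→Loc-13 = (112, -114, 30).
Normal n = (Loc-11→Loc-12) × (Loc-11→Loc-13) = (113.4, -5952.8, -23044).
So ∂z/∂x = −n_x/n_z = 0.004921021 and ∂z/∂y = −n_y/n_z = −0.258323208.
Intercept c from Loc-11: 156.8 − 2755.13 + 1159797.58 = 1157199.25.
At (559598, 4489639): z = 2753.8 − 1159777.9 + 1157199.25 = 175.1 m.

175.1 m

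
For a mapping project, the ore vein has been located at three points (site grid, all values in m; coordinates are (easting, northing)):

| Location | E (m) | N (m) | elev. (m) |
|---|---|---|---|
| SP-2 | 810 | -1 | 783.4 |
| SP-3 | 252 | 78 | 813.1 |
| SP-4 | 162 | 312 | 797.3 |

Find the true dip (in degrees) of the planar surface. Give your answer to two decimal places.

6.52°

Two edge vectors: SP-2→SP-3 = (-558, 79, 29.7), SP-2→SP-4 = (-648, 313, 13.9).
Normal n = (SP-2→SP-3) × (SP-2→SP-4) = (-8198, -11489.4, -123462).
So ∂z/∂E = −n_x/n_z = −0.06640 and ∂z/∂N = −n_y/n_z = −0.09306.
Gradient magnitude |∇z| = √(a² + b²) = √(0.00441 + 0.00866) = 0.11432.
True dip = arctan(0.11432) = 6.52°, dipping toward NE (azimuth ≈ 036°).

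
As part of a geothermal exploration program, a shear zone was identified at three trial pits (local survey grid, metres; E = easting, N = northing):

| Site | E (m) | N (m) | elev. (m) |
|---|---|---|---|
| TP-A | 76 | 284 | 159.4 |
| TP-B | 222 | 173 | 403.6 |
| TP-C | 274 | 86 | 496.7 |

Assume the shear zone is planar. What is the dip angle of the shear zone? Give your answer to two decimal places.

Let the plane be z = a·E + b·N + c.
TP-B−TP-A: 146a − 111b = 244.2;  TP-C−TP-A: 198a − 198b = 337.3.
Solving gives a = 1.57450, b = −0.12903.
Gradient magnitude |∇z| = √(a² + b²) = √(2.47906 + 0.01665) = 1.57978.
True dip = arctan(1.57978) = 57.67°, dipping toward W (azimuth ≈ 275°).

57.67°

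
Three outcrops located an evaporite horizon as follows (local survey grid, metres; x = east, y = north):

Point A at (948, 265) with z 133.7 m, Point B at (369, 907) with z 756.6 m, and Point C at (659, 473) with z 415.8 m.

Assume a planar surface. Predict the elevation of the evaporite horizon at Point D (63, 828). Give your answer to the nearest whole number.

979 m

Let the plane be z = a·x + b·y + c.
Point B−Point A: −579a + 642b = 622.9;  Point C−Point A: −289a + 208b = 282.1.
Solving gives a = −0.79171, b = 0.25623.
Then c = 133.7 − a·948 − b·265 = 816.34.
At (63, 828): z = −49.9 + 212.2 + 816.34 = 978.6 m.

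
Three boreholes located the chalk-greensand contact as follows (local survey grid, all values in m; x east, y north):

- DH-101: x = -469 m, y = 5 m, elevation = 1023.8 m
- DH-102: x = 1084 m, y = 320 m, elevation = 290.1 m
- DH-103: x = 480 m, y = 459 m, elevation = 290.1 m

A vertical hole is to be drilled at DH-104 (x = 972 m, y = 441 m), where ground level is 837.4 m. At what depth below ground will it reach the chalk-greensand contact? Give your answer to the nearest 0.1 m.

651.2 m

Two edge vectors: DH-101→DH-102 = (1553, 315, -733.7), DH-101→DH-103 = (949, 454, -733.7).
Normal n = (DH-101→DH-102) × (DH-101→DH-103) = (101984.3, 443154.8, 406127).
So ∂z/∂x = −n_x/n_z = −0.251114 and ∂z/∂y = −n_y/n_z = −1.091173.
Intercept c from DH-101: 1023.8 − 117.77 + 5.46 = 911.48.
At (972, 441): z_contact = −244.08 − 481.21 + 911.48 = 186.19 m.
Depth below ground = 837.4 − 186.19 = 651.2 m.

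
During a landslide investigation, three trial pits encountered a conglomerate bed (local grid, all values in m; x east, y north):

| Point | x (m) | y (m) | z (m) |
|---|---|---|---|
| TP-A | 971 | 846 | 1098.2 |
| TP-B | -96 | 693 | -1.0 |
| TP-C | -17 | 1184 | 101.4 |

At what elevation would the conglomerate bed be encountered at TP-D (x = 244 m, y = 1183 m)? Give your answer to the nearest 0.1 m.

Two edge vectors: TP-A→TP-B = (-1067, -153, -1099.2), TP-A→TP-C = (-988, 338, -996.8).
Normal n = (TP-A→TP-B) × (TP-A→TP-C) = (524040, 22424, -511810).
So ∂z/∂x = −n_x/n_z = 1.023896 and ∂z/∂y = −n_y/n_z = 0.043813.
Intercept c from TP-A: 1098.2 − 994.20 − 37.07 = 66.93.
At (244, 1183): z = 249.8 + 51.8 + 66.93 = 368.6 m.

368.6 m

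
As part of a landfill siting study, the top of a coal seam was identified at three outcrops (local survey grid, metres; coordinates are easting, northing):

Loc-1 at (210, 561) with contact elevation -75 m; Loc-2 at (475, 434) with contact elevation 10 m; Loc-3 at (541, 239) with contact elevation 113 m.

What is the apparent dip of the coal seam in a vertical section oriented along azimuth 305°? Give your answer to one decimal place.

Let the plane be z = a·easting + b·northing + c.
Loc-2−Loc-1: 265a − 127b = 85;  Loc-3−Loc-1: 331a − 322b = 188.
Solving gives a = 0.08071, b = −0.50089.
Unit vector along 305° is (sin 305°, cos 305°) = (-0.8192, 0.5736).
Slope in that direction = a·(-0.8192) + b·(0.5736) = −0.35341.
Apparent dip = arctan|0.35341| = 19.5° (true dip is 26.9°, so apparent ≤ true as expected).

19.5°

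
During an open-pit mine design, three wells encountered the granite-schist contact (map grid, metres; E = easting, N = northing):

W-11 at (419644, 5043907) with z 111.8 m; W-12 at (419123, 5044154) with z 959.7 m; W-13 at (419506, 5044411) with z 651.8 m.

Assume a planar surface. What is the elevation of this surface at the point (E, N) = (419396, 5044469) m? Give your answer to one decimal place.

Let the plane be z = a·E + b·N + c.
W-12−W-11: −521a + 247b = 847.9;  W-13−W-11: −138a + 504b = 540.
Solving gives a = −1.286495287, b = 0.719173910.
Then c = 111.8 − a·419644 − b·5043907 = −3087464.49.
At (419396, 5044469): z = −539551.0 + 3627850.5 − 3087464.49 = 835.0 m.

835.0 m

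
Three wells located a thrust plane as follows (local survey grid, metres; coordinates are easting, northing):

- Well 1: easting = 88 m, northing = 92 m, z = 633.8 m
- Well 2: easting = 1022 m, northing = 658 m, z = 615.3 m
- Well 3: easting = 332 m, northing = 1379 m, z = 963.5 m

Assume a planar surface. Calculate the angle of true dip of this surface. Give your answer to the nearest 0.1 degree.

Let the plane be z = a·easting + b·northing + c.
Well 2−Well 1: 934a + 566b = −18.5;  Well 3−Well 1: 244a + 1287b = 329.7.
Solving gives a = −0.19777, b = 0.29367.
Gradient magnitude |∇z| = √(a² + b²) = √(0.03911 + 0.08624) = 0.35406.
True dip = arctan(0.35406) = 19.5°, dipping toward SE (azimuth ≈ 146°).

19.5°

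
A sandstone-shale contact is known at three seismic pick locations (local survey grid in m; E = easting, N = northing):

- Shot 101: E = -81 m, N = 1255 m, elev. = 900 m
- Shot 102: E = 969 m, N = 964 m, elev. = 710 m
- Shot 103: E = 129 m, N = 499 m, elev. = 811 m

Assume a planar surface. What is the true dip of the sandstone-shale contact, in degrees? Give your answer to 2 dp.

10.01°

Two edge vectors: Shot 101→Shot 102 = (1050, -291, -190), Shot 101→Shot 103 = (210, -756, -89).
Normal n = (Shot 101→Shot 102) × (Shot 101→Shot 103) = (-117741, 53550, -732690).
So ∂z/∂E = −n_x/n_z = −0.16070 and ∂z/∂N = −n_y/n_z = 0.07309.
Gradient magnitude |∇z| = √(a² + b²) = √(0.02582 + 0.00534) = 0.17654.
True dip = arctan(0.17654) = 10.01°, dipping toward ESE (azimuth ≈ 114°).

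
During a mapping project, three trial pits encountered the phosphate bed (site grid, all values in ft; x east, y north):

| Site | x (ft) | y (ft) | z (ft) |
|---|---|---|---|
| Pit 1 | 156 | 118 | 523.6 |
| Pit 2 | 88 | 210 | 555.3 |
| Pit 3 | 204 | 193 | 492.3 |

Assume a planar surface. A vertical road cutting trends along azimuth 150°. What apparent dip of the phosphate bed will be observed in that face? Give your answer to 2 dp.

12.46°

Let the plane be z = a·x + b·y + c.
Pit 2−Pit 1: −68a + 92b = 31.7;  Pit 3−Pit 1: 48a + 75b = −31.3.
Solving gives a = −0.55245, b = −0.06377.
Unit vector along 150° is (sin 150°, cos 150°) = (0.5000, -0.8660).
Slope in that direction = a·(0.5000) + b·(-0.8660) = −0.22100.
Apparent dip = arctan|0.22100| = 12.46° (true dip is 29.1°, so apparent ≤ true as expected).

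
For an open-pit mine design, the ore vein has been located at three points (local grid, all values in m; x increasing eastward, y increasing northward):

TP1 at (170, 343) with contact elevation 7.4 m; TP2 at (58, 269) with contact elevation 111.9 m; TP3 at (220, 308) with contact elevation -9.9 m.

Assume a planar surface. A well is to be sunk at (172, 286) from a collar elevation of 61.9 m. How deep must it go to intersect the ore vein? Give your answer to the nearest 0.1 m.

31.2 m

Two edge vectors: TP1→TP2 = (-112, -74, 104.5), TP1→TP3 = (50, -35, -17.3).
Normal n = (TP1→TP2) × (TP1→TP3) = (4937.7, 3287.4, 7620).
So ∂z/∂x = −n_x/n_z = −0.64799 and ∂z/∂y = −n_y/n_z = −0.43142.
Intercept c from TP1: 7.4 + 110.16 + 147.98 = 265.53.
At (172, 286): z_contact = −111.45 − 123.39 + 265.53 = 30.69 m.
Depth below ground = 61.9 − 30.69 = 31.2 m.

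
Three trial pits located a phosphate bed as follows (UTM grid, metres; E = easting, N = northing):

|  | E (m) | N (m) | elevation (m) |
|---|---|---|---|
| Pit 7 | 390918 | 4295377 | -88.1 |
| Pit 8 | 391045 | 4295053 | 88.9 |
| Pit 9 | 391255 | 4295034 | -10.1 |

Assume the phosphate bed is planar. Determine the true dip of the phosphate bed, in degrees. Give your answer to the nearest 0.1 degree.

Two edge vectors: Pit 7→Pit 8 = (127, -324, 177), Pit 7→Pit 9 = (337, -343, 78).
Normal n = (Pit 7→Pit 8) × (Pit 7→Pit 9) = (35439, 49743, 65627).
So ∂z/∂E = −n_x/n_z = −0.54001 and ∂z/∂N = −n_y/n_z = −0.75797.
Gradient magnitude |∇z| = √(a² + b²) = √(0.29161 + 0.57451) = 0.93065.
True dip = arctan(0.93065) = 42.9°, dipping toward NE (azimuth ≈ 035°).

42.9°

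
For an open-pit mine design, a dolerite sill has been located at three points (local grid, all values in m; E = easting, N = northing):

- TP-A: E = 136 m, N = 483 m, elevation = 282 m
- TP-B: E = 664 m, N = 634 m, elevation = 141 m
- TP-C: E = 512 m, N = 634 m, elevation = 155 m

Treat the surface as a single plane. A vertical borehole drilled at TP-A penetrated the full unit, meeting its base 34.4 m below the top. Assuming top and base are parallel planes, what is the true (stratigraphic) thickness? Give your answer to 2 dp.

29.25 m

Let the plane be z = a·E + b·N + c.
TP-B−TP-A: 528a + 151b = −141;  TP-C−TP-A: 376a + 151b = −127.
Solving gives a = −0.09211, b = −0.61171.
|∇z| = √(a²+b²) = 0.61861, so dip δ = arctan(0.61861) = 31.74°.
True thickness = vertical thickness × cos δ = 34.4 × cos 31.74° = 29.25 m.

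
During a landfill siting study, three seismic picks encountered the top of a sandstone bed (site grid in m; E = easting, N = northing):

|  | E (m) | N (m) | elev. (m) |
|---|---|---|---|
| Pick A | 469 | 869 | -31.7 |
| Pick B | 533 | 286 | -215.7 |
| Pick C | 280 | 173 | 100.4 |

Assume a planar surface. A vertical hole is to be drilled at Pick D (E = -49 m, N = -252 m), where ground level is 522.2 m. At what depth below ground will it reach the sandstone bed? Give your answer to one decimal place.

58.0 m

Let the plane be z = a·E + b·N + c.
Pick B−Pick A: 64a − 583b = −184;  Pick C−Pick A: −189a − 696b = 132.1.
Solving gives a = −1.32539, b = 0.17011.
Then c = -31.7 − a·469 − b·869 = 442.08.
At (-49, -252): z_contact = 64.94 − 42.87 + 442.08 = 464.15 m.
Depth below ground = 522.2 − 464.15 = 58.0 m.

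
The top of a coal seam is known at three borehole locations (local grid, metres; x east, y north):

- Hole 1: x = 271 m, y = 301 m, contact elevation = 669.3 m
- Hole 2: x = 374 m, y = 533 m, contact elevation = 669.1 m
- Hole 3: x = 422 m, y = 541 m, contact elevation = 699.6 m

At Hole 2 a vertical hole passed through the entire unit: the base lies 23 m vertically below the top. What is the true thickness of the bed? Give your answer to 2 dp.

Two edge vectors: Hole 1→Hole 2 = (103, 232, -0.2), Hole 1→Hole 3 = (151, 240, 30.3).
Normal n = (Hole 1→Hole 2) × (Hole 1→Hole 3) = (7077.6, -3151.1, -10312).
So ∂z/∂x = −n_x/n_z = 0.68635 and ∂z/∂y = −n_y/n_z = −0.30558.
|∇z| = √(a²+b²) = 0.75130, so dip δ = arctan(0.75130) = 36.92°.
True thickness = vertical thickness × cos δ = 23 × cos 36.92° = 18.39 m.

18.39 m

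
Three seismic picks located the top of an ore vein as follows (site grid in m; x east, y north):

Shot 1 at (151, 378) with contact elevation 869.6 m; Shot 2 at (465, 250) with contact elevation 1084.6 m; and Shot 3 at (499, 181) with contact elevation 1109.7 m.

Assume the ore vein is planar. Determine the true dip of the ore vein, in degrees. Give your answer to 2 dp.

33.90°

Let the plane be z = a·x + b·y + c.
Shot 2−Shot 1: 314a − 128b = 215;  Shot 3−Shot 1: 348a − 197b = 240.1.
Solving gives a = 0.67126, b = −0.03300.
Gradient magnitude |∇z| = √(a² + b²) = √(0.45059 + 0.00109) = 0.67207.
True dip = arctan(0.67207) = 33.90°, dipping toward W (azimuth ≈ 273°).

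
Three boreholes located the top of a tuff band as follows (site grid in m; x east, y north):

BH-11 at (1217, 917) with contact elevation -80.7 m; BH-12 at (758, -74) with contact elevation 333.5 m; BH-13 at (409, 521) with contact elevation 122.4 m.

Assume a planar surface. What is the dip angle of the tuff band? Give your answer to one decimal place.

21.5°

Two edge vectors: BH-11→BH-12 = (-459, -991, 414.2), BH-11→BH-13 = (-808, -396, 203.1).
Normal n = (BH-11→BH-12) × (BH-11→BH-13) = (-37248.9, -241450.7, -618964).
So ∂z/∂x = −n_x/n_z = −0.06018 and ∂z/∂y = −n_y/n_z = −0.39009.
Gradient magnitude |∇z| = √(a² + b²) = √(0.00362 + 0.15217) = 0.39470.
True dip = arctan(0.39470) = 21.5°, dipping toward N (azimuth ≈ 009°).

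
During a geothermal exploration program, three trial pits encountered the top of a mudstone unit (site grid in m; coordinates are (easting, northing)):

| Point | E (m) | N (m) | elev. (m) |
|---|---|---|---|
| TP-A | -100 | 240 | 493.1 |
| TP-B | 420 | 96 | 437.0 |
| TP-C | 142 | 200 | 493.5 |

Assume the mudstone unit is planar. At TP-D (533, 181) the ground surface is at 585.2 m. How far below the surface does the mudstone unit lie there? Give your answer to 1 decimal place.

Let the plane be z = a·E + b·N + c.
TP-B−TP-A: 520a − 144b = −56.1;  TP-C−TP-A: 242a − 40b = 0.4.
Solving gives a = 0.16384, b = 0.98122.
Then c = 493.1 − a·-100 − b·240 = 273.99.
At (533, 181): z_contact = 87.33 + 177.60 + 273.99 = 538.92 m.
Depth below ground = 585.2 − 538.92 = 46.3 m.

46.3 m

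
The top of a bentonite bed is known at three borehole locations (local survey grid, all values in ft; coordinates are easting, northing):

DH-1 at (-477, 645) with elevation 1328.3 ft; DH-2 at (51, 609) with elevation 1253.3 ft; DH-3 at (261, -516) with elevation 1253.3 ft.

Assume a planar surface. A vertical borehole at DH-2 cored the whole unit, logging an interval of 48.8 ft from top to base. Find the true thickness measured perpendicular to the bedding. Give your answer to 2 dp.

48.29 ft

Two edge vectors: DH-1→DH-2 = (528, -36, -75), DH-1→DH-3 = (738, -1161, -75).
Normal n = (DH-1→DH-2) × (DH-1→DH-3) = (-84375, -15750, -586440).
So ∂z/∂easting = −n_x/n_z = −0.14388 and ∂z/∂northing = −n_y/n_z = −0.02686.
|∇z| = √(a²+b²) = 0.14636, so dip δ = arctan(0.14636) = 8.33°.
True thickness = vertical thickness × cos δ = 48.8 × cos 8.33° = 48.29 ft.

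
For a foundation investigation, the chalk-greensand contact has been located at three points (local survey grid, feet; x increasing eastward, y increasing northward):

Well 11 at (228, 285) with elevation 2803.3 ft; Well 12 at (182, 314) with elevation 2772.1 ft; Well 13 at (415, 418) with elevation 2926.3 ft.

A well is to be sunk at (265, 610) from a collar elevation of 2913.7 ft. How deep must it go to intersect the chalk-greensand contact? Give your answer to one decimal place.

90.6 ft

Two edge vectors: Well 11→Well 12 = (-46, 29, -31.2), Well 11→Well 13 = (187, 133, 123).
Normal n = (Well 11→Well 12) × (Well 11→Well 13) = (7716.6, -176.4, -11541).
So ∂z/∂x = −n_x/n_z = 0.66862 and ∂z/∂y = −n_y/n_z = −0.01528.
Intercept c from Well 11: 2803.3 − 152.45 + 4.36 = 2655.21.
At (265, 610): z_contact = 177.19 − 9.32 + 2655.21 = 2823.07 ft.
Depth below ground = 2913.7 − 2823.07 = 90.6 ft.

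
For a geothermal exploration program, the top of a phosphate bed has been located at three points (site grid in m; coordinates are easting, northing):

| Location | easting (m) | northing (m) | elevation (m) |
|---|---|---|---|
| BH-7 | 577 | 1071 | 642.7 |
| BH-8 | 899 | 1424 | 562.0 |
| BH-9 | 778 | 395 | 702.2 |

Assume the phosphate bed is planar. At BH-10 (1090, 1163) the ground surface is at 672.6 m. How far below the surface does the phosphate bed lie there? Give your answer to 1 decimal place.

100.8 m

Two edge vectors: BH-7→BH-8 = (322, 353, -80.7), BH-7→BH-9 = (201, -676, 59.5).
Normal n = (BH-7→BH-8) × (BH-7→BH-9) = (-33549.7, -35379.7, -288625).
So ∂z/∂easting = −n_x/n_z = −0.116240 and ∂z/∂northing = −n_y/n_z = −0.122580.
Intercept c from BH-7: 642.7 + 67.07 + 131.28 = 841.05.
At (1090, 1163): z_contact = −126.70 − 142.56 + 841.05 = 571.79 m.
Depth below ground = 672.6 − 571.79 = 100.8 m.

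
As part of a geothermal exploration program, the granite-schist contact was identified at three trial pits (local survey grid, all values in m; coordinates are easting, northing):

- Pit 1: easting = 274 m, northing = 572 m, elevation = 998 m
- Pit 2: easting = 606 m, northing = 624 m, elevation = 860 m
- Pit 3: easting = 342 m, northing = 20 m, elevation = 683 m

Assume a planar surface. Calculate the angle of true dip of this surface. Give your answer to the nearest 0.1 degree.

35.4°

Two edge vectors: Pit 1→Pit 2 = (332, 52, -138), Pit 1→Pit 3 = (68, -552, -315).
Normal n = (Pit 1→Pit 2) × (Pit 1→Pit 3) = (-92556, 95196, -186800).
So ∂z/∂easting = −n_x/n_z = −0.49548 and ∂z/∂northing = −n_y/n_z = 0.50961.
Gradient magnitude |∇z| = √(a² + b²) = √(0.24550 + 0.25971) = 0.71078.
True dip = arctan(0.71078) = 35.4°, dipping toward SE (azimuth ≈ 136°).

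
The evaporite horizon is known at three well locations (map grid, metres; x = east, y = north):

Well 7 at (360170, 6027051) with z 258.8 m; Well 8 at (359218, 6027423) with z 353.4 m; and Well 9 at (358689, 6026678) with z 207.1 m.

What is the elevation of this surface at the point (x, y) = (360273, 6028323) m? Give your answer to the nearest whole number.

Two edge vectors: Well 7→Well 8 = (-952, 372, 94.6), Well 7→Well 9 = (-1481, -373, -51.7).
Normal n = (Well 7→Well 8) × (Well 7→Well 9) = (16053.4, -189321, 906028).
So ∂z/∂x = −n_x/n_z = −0.01771844 and ∂z/∂y = −n_y/n_z = 0.20895712.
Intercept c from Well 7: 258.8 + 6381.65 − 1259395.21 = −1252754.76.
At (360273, 6028323): z = −6383.5 + 1259661.0 − 1252754.76 = 522.8 m.

523 m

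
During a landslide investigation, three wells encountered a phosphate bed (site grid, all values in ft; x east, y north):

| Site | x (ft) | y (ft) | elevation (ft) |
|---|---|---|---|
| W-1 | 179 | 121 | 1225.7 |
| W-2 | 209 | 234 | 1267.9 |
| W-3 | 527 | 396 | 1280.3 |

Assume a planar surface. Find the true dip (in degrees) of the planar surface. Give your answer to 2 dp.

24.46°

Let the plane be z = a·x + b·y + c.
W-2−W-1: 30a + 113b = 42.2;  W-3−W-1: 348a + 275b = 54.6.
Solving gives a = −0.17491, b = 0.41989.
Gradient magnitude |∇z| = √(a² + b²) = √(0.03059 + 0.17631) = 0.45486.
True dip = arctan(0.45486) = 24.46°, dipping toward SSE (azimuth ≈ 157°).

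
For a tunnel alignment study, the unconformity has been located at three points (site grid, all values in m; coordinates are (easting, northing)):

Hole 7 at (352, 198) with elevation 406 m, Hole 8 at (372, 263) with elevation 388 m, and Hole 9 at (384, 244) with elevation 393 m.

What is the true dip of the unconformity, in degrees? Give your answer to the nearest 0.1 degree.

15.3°

Two edge vectors: Hole 7→Hole 8 = (20, 65, -18), Hole 7→Hole 9 = (32, 46, -13).
Normal n = (Hole 7→Hole 8) × (Hole 7→Hole 9) = (-17, -316, -1160).
So ∂z/∂E = −n_x/n_z = −0.01466 and ∂z/∂N = −n_y/n_z = −0.27241.
Gradient magnitude |∇z| = √(a² + b²) = √(0.00021 + 0.07421) = 0.27281.
True dip = arctan(0.27281) = 15.3°, dipping toward N (azimuth ≈ 003°).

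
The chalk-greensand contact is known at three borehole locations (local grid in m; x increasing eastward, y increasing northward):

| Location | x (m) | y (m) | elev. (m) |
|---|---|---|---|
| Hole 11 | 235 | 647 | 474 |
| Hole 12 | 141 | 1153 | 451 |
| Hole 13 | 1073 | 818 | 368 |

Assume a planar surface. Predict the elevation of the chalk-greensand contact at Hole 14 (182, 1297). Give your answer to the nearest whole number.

437 m

Let the plane be z = a·x + b·y + c.
Hole 12−Hole 11: −94a + 506b = −23;  Hole 13−Hole 11: 838a + 171b = −106.
Solving gives a = −0.11294, b = −0.06643.
Then c = 474 − a·235 − b·647 = 543.52.
At (182, 1297): z = −20.6 − 86.2 + 543.52 = 436.8 m.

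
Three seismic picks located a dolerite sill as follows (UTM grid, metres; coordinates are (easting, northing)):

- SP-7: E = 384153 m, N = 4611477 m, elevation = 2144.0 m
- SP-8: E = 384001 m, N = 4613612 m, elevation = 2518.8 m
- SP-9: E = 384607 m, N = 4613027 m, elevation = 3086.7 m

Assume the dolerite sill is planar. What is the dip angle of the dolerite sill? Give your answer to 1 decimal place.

50.6°

Two edge vectors: SP-7→SP-8 = (-152, 2135, 374.8), SP-7→SP-9 = (454, 1550, 942.7).
Normal n = (SP-7→SP-8) × (SP-7→SP-9) = (1431724.5, 313449.6, -1204890).
So ∂z/∂E = −n_x/n_z = 1.18826 and ∂z/∂N = −n_y/n_z = 0.26015.
Gradient magnitude |∇z| = √(a² + b²) = √(1.41197 + 0.06768) = 1.21641.
True dip = arctan(1.21641) = 50.6°, dipping toward WSW (azimuth ≈ 258°).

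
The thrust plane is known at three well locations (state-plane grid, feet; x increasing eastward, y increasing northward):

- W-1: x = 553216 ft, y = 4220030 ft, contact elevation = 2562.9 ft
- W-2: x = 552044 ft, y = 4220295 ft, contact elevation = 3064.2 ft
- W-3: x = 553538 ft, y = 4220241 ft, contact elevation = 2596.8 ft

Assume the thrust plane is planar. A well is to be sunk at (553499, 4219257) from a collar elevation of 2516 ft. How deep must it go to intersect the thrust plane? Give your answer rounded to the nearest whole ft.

503 ft

Let the plane be z = a·x + b·y + c.
W-2−W-1: −1172a + 265b = 501.3;  W-3−W-1: 322a + 211b = 33.9.
Solving gives a = −0.29099338, b = 0.60473871.
Then c = 2562.9 − a·553216 − b·4220030 = −2388470.41.
At (553499, 4219257): z_contact = −161064.5 + 2551548.0 − 2388470.41 = 2013.1 ft.
Depth below ground = 2516 − 2013.1 = 503 ft.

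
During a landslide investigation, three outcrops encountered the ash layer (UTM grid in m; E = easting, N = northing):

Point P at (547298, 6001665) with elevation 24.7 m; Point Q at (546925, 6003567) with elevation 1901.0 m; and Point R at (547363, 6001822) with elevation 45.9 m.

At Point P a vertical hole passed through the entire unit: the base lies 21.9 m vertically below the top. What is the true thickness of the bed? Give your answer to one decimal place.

11.8 m

Let the plane be z = a·E + b·N + c.
Point Q−Point P: −373a + 1902b = 1876.3;  Point R−Point P: 65a + 157b = 21.2.
Solving gives a = −1.39555, b = 0.71281.
|∇z| = √(a²+b²) = 1.56705, so dip δ = arctan(1.56705) = 57.46°.
True thickness = vertical thickness × cos δ = 21.9 × cos 57.46° = 11.8 m.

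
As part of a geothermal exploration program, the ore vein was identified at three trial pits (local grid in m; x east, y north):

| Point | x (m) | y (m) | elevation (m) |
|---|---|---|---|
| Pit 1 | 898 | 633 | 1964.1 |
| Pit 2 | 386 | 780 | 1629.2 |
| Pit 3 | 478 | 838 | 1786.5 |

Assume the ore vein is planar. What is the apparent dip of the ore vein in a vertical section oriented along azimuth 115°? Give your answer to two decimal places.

22.10°

Let the plane be z = a·x + b·y + c.
Pit 2−Pit 1: −512a + 147b = −334.9;  Pit 3−Pit 1: −420a + 205b = −177.6.
Solving gives a = 0.98444, b = 1.15055.
Unit vector along 115° is (sin 115°, cos 115°) = (0.9063, -0.4226).
Slope in that direction = a·(0.9063) + b·(-0.4226) = 0.40596.
Apparent dip = arctan|0.40596| = 22.10° (true dip is 56.6°, so apparent ≤ true as expected).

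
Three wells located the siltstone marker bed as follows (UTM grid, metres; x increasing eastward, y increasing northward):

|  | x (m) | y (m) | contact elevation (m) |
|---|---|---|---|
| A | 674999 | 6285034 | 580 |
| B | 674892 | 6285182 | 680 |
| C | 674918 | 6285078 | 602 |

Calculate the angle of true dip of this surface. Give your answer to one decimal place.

38.8°

Let the plane be z = a·x + b·y + c.
B−A: −107a + 148b = 100;  C−A: −81a + 44b = 22.
Solving gives a = 0.15714, b = 0.78929.
Gradient magnitude |∇z| = √(a² + b²) = √(0.02469 + 0.62297) = 0.80478.
True dip = arctan(0.80478) = 38.8°, dipping toward SSW (azimuth ≈ 191°).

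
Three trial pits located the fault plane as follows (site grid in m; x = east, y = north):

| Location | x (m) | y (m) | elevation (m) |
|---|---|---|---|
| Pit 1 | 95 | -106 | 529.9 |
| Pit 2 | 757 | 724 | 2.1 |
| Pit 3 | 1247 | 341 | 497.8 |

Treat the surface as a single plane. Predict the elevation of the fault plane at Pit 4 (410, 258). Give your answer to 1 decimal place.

Two edge vectors: Pit 1→Pit 2 = (662, 830, -527.8), Pit 1→Pit 3 = (1152, 447, -32.1).
Normal n = (Pit 1→Pit 2) × (Pit 1→Pit 3) = (209283.6, -586775.4, -660246).
So ∂z/∂x = −n_x/n_z = 0.316978 and ∂z/∂y = −n_y/n_z = −0.888722.
Intercept c from Pit 1: 529.9 − 30.11 − 94.20 = 405.58.
At (410, 258): z = 130.0 − 229.3 + 405.58 = 306.3 m.

306.3 m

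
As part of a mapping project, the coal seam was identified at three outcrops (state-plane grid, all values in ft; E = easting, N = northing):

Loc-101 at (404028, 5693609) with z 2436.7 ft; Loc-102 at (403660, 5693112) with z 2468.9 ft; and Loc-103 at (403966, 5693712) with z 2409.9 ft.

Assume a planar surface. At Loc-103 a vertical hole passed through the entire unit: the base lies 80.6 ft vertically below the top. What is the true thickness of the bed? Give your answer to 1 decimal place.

Let the plane be z = a·E + b·N + c.
Loc-102−Loc-101: −368a − 497b = 32.2;  Loc-103−Loc-101: −62a + 103b = −26.8.
Solving gives a = 0.14557, b = −0.17257.
|∇z| = √(a²+b²) = 0.22577, so dip δ = arctan(0.22577) = 12.72°.
True thickness = vertical thickness × cos δ = 80.6 × cos 12.72° = 78.6 ft.

78.6 ft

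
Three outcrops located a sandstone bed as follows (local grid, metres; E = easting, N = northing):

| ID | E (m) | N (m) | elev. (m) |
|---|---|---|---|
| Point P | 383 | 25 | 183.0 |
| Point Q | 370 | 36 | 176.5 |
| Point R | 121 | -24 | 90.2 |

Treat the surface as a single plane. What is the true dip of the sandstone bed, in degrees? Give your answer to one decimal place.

22.1°

Let the plane be z = a·E + b·N + c.
Point Q−Point P: −13a + 11b = −6.5;  Point R−Point P: −262a − 49b = −92.8.
Solving gives a = 0.38059, b = −0.14112.
Gradient magnitude |∇z| = √(a² + b²) = √(0.14485 + 0.01991) = 0.40591.
True dip = arctan(0.40591) = 22.1°, dipping toward WNW (azimuth ≈ 290°).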